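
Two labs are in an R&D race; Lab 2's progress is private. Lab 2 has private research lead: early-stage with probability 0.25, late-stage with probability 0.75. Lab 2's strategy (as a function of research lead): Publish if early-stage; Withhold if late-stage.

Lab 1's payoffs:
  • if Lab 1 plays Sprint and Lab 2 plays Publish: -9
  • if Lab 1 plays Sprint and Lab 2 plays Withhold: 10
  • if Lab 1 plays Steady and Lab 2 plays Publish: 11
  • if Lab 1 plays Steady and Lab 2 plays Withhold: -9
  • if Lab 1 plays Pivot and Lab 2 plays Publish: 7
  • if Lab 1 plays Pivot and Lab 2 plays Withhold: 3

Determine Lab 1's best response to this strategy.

E[Sprint] = 0.25·(-9) + 0.75·(10) = 5.25
E[Steady] = 0.25·(11) + 0.75·(-9) = -4
E[Pivot] = 0.25·(7) + 0.75·(3) = 4
Best response: Sprint (5.25 is the largest).

Sprint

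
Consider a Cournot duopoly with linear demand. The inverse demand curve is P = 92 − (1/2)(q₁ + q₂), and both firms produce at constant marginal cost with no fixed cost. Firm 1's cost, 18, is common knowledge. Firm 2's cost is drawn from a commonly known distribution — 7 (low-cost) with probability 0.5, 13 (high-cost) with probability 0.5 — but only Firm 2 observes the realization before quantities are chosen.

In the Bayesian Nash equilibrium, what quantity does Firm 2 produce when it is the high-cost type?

Firm 2 with cost c maximizes (92 − (1/2)(q₁+q₂) − c)·q₂, giving q₂(c) = (92 − c − (1/2)q₁).
E[c₂] = 0.5·7 + 0.5·13 = 10
Firm 1's FOC against E[q₂] yields q₁ = (92 − 2·18 + E[c₂])/(3/2) = (92 − 36 + 10)/(3/2) = 44.
q₂(high-cost) = (92 − 13 − (1/2)·44) = 57.

57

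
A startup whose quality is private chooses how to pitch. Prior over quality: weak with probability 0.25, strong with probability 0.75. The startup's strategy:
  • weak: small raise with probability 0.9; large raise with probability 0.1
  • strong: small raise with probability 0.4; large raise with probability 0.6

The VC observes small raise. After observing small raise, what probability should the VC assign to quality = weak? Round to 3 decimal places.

0.429

P(small raise) = 0.25·0.9 + 0.75·0.4 = 0.525
P(weak | small raise) = (0.25·0.9) / 0.525 = 0.225 / 0.525 = 0.428571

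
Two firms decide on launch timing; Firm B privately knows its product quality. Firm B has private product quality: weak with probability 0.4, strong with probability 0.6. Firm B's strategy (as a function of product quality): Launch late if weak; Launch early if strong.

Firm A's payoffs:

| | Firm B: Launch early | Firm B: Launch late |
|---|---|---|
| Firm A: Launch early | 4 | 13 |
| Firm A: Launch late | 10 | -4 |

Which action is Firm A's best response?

Compute Firm A's expected payoff for each action, taking the expectation over Firm B's type.
E[Launch early] = 0.4·(13) + 0.6·(4) = 7.6
E[Launch late] = 0.4·(-4) + 0.6·(10) = 4.4
Best response: Launch early (7.6 is the largest).

Launch early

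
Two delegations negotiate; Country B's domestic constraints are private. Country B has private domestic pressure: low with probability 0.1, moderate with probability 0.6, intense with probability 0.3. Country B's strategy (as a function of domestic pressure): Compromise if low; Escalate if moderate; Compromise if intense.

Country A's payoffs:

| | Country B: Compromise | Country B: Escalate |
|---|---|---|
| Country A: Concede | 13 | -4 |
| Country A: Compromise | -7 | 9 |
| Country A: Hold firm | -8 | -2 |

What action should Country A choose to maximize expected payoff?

Concede

E[Concede] = 0.1·(13) + 0.6·(-4) + 0.3·(13) = 2.8
E[Compromise] = 0.1·(-7) + 0.6·(9) + 0.3·(-7) = 2.6
E[Hold firm] = 0.1·(-8) + 0.6·(-2) + 0.3·(-8) = -4.4
Best response: Concede (2.8 is the largest).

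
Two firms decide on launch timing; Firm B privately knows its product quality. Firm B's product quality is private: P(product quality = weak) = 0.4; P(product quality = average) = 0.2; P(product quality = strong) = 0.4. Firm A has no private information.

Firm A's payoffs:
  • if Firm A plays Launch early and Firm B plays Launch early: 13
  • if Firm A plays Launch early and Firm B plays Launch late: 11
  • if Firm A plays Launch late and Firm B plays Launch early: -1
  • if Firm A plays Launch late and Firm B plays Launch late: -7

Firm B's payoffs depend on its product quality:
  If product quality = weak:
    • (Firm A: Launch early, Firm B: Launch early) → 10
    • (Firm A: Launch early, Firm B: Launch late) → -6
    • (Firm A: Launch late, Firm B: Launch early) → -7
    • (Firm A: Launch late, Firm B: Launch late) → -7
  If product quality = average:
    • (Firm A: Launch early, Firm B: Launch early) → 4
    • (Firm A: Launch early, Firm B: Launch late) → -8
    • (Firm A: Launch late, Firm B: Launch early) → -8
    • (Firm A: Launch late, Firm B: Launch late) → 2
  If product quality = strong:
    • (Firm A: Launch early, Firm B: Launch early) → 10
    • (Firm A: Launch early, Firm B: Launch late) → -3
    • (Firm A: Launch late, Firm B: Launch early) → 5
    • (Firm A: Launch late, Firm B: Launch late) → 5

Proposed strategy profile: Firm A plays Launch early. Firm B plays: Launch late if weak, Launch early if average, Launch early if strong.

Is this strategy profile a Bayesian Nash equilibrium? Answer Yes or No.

No

Firm A plays Launch early: E[Launch early] = 0.4·(11) + 0.2·(13) + 0.4·(13) = 12.2; E[Launch late] = -3.4. Best-responding. ✓
Firm B (product quality weak), facing Launch early: Launch early gives 10, Launch late gives -6. Proposed Launch late is not best — profitable deviation exists. ✗
Firm B (product quality average), facing Launch early: Launch early gives 4, Launch late gives -8. Proposed Launch early is best. ✓
Firm B (product quality strong), facing Launch early: Launch early gives 10, Launch late gives -3. Proposed Launch early is best. ✓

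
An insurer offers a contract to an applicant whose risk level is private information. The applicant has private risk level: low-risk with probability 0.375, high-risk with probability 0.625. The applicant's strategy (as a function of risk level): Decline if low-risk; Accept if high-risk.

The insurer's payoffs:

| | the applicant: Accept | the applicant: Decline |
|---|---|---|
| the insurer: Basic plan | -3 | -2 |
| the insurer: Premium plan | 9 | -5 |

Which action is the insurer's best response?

Premium plan

Compute the insurer's expected payoff for each action, taking the expectation over the applicant's type.
E[Basic plan] = 0.375·(-2) + 0.625·(-3) = -2.625
E[Premium plan] = 0.375·(-5) + 0.625·(9) = 3.75
Best response: Premium plan (3.75 is the largest).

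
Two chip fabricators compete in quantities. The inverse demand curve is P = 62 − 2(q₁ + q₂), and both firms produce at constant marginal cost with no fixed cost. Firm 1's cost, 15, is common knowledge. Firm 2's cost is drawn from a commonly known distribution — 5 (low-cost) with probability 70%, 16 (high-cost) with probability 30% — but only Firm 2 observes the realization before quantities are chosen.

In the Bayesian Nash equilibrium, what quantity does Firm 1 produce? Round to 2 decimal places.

Firm 2 with cost c maximizes (62 − 2(q₁+q₂) − c)·q₂, giving q₂(c) = (62 − c − 2q₁)/4.
E[c₂] = 0.7·5 + 0.3·16 = 8.3
Firm 1's FOC against E[q₂] yields q₁ = (62 − 2·15 + E[c₂])/6 = (62 − 30 + 8.3)/6 = 6.71667.

6.72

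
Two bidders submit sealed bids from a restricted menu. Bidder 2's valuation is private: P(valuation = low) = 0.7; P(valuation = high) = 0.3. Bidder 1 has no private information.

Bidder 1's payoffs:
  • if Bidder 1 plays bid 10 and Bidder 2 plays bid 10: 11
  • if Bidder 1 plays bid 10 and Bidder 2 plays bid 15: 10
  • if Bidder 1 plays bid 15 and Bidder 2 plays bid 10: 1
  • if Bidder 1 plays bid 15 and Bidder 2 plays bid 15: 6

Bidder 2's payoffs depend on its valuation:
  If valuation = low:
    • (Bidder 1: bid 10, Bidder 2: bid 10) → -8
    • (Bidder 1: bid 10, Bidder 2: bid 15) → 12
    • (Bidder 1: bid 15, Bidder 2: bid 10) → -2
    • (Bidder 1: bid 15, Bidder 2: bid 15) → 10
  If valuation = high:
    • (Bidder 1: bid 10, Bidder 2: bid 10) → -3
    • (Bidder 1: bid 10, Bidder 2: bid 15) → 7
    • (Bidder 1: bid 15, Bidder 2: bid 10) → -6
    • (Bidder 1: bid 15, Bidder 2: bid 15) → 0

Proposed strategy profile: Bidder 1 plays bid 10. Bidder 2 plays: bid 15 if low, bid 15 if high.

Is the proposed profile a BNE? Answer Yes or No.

Bidder 1 plays bid 10: E[bid 10] = 0.7·(10) + 0.3·(10) = 10; E[bid 15] = 6. Best-responding. ✓
Bidder 2 (valuation low), facing bid 10: bid 10 gives -8, bid 15 gives 12. Proposed bid 15 is best. ✓
Bidder 2 (valuation high), facing bid 10: bid 10 gives -3, bid 15 gives 7. Proposed bid 15 is best. ✓

Yes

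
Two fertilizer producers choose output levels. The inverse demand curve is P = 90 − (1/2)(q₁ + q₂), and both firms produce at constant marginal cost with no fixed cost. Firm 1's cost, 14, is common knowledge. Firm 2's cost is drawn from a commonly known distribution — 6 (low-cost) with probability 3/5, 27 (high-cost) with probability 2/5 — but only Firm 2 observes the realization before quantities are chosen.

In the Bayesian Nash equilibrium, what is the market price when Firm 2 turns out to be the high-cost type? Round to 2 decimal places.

45.77

Type-c best response for Firm 2: q₂(c) = (90 − c) − q₁/2.
Firm 1 maximizes expected profit; its first-order condition is 90 − q₁ − (1/2)E[q₂] − 14 = 0.
Substituting E[q₂] and solving: E[c₂] = 14.4, so q₁ = (90 − 2·14 + 14.4)/(3/2) = 50.9333.
q₂(high-cost) = 37.5333, so P = 90 − (1/2)·(50.9333 + 37.5333) = 45.7667.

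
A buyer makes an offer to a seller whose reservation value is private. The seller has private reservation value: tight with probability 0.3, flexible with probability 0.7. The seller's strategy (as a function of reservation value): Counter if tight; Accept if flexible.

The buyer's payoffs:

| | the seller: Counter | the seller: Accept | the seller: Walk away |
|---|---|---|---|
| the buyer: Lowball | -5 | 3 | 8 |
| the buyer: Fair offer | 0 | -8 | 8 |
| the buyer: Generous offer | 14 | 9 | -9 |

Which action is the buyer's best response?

Generous offer

E[Lowball] = 0.3·(-5) + 0.7·(3) = 0.6
E[Fair offer] = 0.3·(0) + 0.7·(-8) = -5.6
E[Generous offer] = 0.3·(14) + 0.7·(9) = 10.5
Best response: Generous offer (10.5 is the largest).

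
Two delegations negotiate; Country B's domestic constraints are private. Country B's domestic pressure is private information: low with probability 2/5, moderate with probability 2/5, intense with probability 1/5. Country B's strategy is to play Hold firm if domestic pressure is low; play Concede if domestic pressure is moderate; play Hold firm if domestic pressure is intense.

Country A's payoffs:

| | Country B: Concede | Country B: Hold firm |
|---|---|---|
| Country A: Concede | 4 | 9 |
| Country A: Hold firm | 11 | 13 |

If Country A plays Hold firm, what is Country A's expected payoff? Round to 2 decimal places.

Take the expectation over Country B's domestic pressure, weighting each type's action by its prior probability.
E[Hold firm] = 2/5·13 + 2/5·11 + 1/5·13 = 26/5 + 22/5 + 13/5 = 61/5

12.20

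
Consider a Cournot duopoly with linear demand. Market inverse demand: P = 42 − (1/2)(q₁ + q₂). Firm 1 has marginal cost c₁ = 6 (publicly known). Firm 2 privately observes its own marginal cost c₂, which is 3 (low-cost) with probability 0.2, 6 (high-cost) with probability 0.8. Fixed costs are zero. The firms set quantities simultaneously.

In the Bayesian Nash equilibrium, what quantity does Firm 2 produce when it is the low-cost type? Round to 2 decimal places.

27.20

Type-c best response for Firm 2: q₂(c) = (42 − c) − q₁/2.
Firm 1 maximizes expected profit; its first-order condition is 42 − q₁ − (1/2)E[q₂] − 6 = 0.
Substituting E[q₂] and solving: E[c₂] = 5.4, so q₁ = (42 − 2·6 + 5.4)/(3/2) = 23.6.
q₂(low-cost) = (42 − 3 − (1/2)·23.6) = 27.2.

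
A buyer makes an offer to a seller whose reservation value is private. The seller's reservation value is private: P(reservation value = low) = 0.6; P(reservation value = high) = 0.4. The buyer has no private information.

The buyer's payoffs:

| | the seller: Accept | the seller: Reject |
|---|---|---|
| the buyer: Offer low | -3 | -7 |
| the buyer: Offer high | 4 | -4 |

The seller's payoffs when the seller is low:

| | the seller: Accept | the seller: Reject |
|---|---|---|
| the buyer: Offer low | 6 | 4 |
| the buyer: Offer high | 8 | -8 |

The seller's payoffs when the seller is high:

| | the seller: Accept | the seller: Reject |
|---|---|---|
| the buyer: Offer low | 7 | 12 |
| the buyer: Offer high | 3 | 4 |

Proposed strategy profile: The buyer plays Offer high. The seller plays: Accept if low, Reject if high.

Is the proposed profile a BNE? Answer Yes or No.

Yes

The buyer plays Offer high: E[Offer high] = 0.6·(4) + 0.4·(-4) = 0.8; E[Offer low] = -4.6. Best-responding. ✓
The seller (reservation value low), facing Offer high: Accept gives 8, Reject gives -8. Proposed Accept is best. ✓
The seller (reservation value high), facing Offer high: Accept gives 3, Reject gives 4. Proposed Reject is best. ✓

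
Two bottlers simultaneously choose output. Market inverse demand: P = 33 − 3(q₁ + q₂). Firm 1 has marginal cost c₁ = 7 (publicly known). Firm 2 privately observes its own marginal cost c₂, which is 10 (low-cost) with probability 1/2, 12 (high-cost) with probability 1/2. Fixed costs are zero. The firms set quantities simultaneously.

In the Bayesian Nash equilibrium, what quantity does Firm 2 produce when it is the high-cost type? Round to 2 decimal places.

Firm 2 with cost c maximizes (33 − 3(q₁+q₂) − c)·q₂, giving q₂(c) = (33 − c − 3q₁)/6.
E[c₂] = 1/2·10 + 1/2·12 = 11
Firm 1's FOC against E[q₂] yields q₁ = (33 − 2·7 + E[c₂])/9 = (33 − 14 + 11)/9 = 3.33333.
q₂(high-cost) = (33 − 12 − 3·3.33333)/6 = 1.83333.

1.83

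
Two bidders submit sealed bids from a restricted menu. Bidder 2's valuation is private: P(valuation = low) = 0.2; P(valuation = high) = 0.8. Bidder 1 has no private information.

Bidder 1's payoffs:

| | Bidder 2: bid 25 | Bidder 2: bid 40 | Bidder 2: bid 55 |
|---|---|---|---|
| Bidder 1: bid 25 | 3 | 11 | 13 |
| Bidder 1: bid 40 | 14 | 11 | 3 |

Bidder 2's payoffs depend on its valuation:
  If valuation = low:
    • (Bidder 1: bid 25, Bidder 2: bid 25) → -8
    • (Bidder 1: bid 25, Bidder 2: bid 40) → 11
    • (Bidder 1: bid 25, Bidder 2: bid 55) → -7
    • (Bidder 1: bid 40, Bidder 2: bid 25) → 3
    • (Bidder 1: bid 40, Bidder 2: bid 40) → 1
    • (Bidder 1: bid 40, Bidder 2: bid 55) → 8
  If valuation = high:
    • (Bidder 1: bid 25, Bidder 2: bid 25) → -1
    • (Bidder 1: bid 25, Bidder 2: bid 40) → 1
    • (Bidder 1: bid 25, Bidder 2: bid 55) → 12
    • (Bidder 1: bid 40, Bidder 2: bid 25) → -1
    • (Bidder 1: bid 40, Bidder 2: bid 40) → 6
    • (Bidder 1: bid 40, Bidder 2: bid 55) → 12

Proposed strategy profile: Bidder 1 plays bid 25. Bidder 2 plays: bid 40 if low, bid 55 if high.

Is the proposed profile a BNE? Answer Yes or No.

Bidder 1 plays bid 25: E[bid 25] = 0.2·(11) + 0.8·(13) = 12.6; E[bid 40] = 4.6. Best-responding. ✓
Bidder 2 (valuation low), facing bid 25: bid 25 gives -8, bid 40 gives 11, bid 55 gives -7. Proposed bid 40 is best. ✓
Bidder 2 (valuation high), facing bid 25: bid 25 gives -1, bid 40 gives 1, bid 55 gives 12. Proposed bid 55 is best. ✓

Yes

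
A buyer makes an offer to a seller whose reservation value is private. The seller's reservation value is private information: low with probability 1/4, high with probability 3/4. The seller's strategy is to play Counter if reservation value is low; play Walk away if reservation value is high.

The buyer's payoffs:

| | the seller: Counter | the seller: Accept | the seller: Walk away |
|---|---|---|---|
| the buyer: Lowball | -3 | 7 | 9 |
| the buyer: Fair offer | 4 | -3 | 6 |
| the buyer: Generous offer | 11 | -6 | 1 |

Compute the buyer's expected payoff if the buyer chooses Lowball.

6

Take the expectation over the seller's reservation value, weighting each type's action by its prior probability.
E[Lowball] = 1/4·(-3) + 3/4·9 = (-3/4) + 27/4 = 6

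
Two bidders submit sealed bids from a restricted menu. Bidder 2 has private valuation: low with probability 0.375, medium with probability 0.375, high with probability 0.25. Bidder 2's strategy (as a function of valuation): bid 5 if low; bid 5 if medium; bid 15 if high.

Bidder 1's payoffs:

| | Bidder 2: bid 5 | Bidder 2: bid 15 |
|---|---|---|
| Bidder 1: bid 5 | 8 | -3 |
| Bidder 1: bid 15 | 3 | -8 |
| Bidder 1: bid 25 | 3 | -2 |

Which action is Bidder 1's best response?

E[bid 5] = 0.375·(8) + 0.375·(8) + 0.25·(-3) = 5.25
E[bid 15] = 0.375·(3) + 0.375·(3) + 0.25·(-8) = 0.25
E[bid 25] = 0.375·(3) + 0.375·(3) + 0.25·(-2) = 1.75
Best response: bid 5 (5.25 is the largest).

bid 5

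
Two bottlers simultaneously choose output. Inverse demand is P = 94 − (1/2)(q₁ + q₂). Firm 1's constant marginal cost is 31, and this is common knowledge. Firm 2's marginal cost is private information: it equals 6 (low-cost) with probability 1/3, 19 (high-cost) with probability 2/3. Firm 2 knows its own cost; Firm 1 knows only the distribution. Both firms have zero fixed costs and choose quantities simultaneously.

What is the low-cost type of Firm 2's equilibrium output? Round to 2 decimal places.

72.44

Firm 2 with cost c maximizes (94 − (1/2)(q₁+q₂) − c)·q₂, giving q₂(c) = (94 − c − (1/2)q₁).
E[c₂] = 1/3·6 + 2/3·19 = 14.6667
Firm 1's FOC against E[q₂] yields q₁ = (94 − 2·31 + E[c₂])/(3/2) = (94 − 62 + 14.6667)/(3/2) = 31.1111.
q₂(low-cost) = (94 − 6 − (1/2)·31.1111) = 72.4444.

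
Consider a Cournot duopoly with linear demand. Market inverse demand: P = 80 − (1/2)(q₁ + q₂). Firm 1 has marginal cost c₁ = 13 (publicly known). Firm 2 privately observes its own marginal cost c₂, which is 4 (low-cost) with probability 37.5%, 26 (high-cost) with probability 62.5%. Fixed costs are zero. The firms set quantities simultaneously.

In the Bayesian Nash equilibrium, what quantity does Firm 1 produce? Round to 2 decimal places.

47.83

Type-c best response for Firm 2: q₂(c) = (80 − c) − q₁/2.
Firm 1 maximizes expected profit; its first-order condition is 80 − q₁ − (1/2)E[q₂] − 13 = 0.
Substituting E[q₂] and solving: E[c₂] = 17.75, so q₁ = (80 − 2·13 + 17.75)/(3/2) = 47.8333.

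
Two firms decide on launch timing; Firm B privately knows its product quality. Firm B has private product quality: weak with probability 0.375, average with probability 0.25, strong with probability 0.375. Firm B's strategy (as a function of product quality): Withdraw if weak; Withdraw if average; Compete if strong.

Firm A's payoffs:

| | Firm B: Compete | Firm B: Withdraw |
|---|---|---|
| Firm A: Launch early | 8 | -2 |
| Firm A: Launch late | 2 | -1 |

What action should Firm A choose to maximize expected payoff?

Launch early

E[Launch early] = 0.375·(-2) + 0.25·(-2) + 0.375·(8) = 1.75
E[Launch late] = 0.375·(-1) + 0.25·(-1) + 0.375·(2) = 0.125
Best response: Launch early (1.75 is the largest).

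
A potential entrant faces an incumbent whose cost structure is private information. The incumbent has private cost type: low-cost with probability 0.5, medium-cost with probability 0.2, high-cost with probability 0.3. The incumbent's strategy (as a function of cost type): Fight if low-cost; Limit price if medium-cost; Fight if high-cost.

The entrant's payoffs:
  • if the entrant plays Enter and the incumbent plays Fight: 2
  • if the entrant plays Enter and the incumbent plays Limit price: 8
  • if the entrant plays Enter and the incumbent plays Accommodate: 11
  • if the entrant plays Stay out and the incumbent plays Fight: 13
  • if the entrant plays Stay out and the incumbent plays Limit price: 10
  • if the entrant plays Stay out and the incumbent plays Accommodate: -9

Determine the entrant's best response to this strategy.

E[Enter] = 0.5·(2) + 0.2·(8) + 0.3·(2) = 3.2
E[Stay out] = 0.5·(13) + 0.2·(10) + 0.3·(13) = 12.4
Best response: Stay out (12.4 is the largest).

Stay out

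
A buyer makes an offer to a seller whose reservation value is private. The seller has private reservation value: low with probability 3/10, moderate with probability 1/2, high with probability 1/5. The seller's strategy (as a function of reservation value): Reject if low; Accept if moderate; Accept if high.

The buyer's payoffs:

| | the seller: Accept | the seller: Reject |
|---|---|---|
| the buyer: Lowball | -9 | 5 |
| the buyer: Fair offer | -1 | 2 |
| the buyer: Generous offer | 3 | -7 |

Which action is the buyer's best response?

Generous offer

E[Lowball] = 3/10·(5) + 1/2·(-9) + 1/5·(-9) = -24/5
E[Fair offer] = 3/10·(2) + 1/2·(-1) + 1/5·(-1) = -1/10
E[Generous offer] = 3/10·(-7) + 1/2·(3) + 1/5·(3) = 0
Best response: Generous offer (0 is the largest).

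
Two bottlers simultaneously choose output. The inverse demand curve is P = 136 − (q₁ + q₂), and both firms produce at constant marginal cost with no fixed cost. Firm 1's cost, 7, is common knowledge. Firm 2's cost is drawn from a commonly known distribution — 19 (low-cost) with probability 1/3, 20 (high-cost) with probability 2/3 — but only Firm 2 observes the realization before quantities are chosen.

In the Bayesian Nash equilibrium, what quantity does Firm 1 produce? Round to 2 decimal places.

47.22

Type-c best response for Firm 2: q₂(c) = (136 − c)/2 − q₁/2.
Firm 1 maximizes expected profit; its first-order condition is 136 − 2q₁ − E[q₂] − 7 = 0.
Substituting E[q₂] and solving: E[c₂] = 19.6667, so q₁ = (136 − 2·7 + 19.6667)/3 = 47.2222.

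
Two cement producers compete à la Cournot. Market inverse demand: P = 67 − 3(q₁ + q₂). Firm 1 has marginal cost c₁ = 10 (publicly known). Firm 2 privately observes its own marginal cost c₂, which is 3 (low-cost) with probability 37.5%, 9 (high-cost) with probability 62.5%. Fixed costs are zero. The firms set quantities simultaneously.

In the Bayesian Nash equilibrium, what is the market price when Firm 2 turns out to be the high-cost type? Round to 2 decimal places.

Type-c best response for Firm 2: q₂(c) = (67 − c)/6 − q₁/2.
Firm 1 maximizes expected profit; its first-order condition is 67 − 6q₁ − 3E[q₂] − 10 = 0.
Substituting E[q₂] and solving: E[c₂] = 6.75, so q₁ = (67 − 2·10 + 6.75)/9 = 5.97222.
q₂(high-cost) = 6.68056, so P = 67 − 3·(5.97222 + 6.68056) = 29.0417.

29.04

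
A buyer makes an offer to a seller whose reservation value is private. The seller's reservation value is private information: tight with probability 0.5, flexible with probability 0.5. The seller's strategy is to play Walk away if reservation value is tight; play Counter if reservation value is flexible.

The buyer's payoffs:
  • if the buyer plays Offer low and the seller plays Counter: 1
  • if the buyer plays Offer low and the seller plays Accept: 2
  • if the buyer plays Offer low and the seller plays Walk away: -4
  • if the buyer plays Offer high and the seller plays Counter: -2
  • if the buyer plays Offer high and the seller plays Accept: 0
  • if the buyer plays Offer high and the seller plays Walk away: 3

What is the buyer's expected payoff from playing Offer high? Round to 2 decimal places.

0.50

E[Offer high] = 0.5·3 + 0.5·(-2) = 1.5 + (-1) = 0.5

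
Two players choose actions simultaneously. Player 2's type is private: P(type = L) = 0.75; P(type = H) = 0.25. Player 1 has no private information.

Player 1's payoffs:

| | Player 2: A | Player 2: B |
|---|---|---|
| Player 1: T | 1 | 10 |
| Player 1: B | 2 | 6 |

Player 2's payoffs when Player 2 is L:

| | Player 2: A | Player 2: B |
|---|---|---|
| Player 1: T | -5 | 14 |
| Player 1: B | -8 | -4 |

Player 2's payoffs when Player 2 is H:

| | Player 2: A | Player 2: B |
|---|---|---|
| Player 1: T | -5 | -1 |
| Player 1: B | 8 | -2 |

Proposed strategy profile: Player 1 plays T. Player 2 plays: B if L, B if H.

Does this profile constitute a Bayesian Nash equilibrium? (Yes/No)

Player 1 plays T: E[T] = 0.75·(10) + 0.25·(10) = 10; E[B] = 6. Best-responding. ✓
Player 2 (type L), facing T: A gives -5, B gives 14. Proposed B is best. ✓
Player 2 (type H), facing T: A gives -5, B gives -1. Proposed B is best. ✓

Yes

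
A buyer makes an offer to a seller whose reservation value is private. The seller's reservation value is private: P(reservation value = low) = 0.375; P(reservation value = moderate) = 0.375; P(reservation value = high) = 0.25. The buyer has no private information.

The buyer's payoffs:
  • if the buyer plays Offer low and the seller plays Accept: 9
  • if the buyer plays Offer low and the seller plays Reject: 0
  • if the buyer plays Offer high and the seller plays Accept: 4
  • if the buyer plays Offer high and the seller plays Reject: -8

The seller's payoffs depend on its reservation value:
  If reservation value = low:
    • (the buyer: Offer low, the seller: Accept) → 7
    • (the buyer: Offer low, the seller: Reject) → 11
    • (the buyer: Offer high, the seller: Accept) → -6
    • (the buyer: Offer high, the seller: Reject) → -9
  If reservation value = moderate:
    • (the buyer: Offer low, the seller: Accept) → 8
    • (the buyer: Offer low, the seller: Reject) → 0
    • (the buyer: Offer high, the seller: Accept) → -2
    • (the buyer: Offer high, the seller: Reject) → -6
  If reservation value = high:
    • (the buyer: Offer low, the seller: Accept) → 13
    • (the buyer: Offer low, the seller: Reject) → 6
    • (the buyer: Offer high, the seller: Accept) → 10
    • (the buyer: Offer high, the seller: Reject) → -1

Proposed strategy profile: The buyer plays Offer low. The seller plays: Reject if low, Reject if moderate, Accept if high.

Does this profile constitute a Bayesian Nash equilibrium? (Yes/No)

A profile is a BNE iff every type of every player is best-responding given beliefs about the other side.
The buyer plays Offer low: E[Offer low] = 0.375·(0) + 0.375·(0) + 0.25·(9) = 2.25; E[Offer high] = -5. Best-responding. ✓
The seller (reservation value low), facing Offer low: Accept gives 7, Reject gives 11. Proposed Reject is best. ✓
The seller (reservation value moderate), facing Offer low: Accept gives 8, Reject gives 0. Proposed Reject is not best — profitable deviation exists. ✗
The seller (reservation value high), facing Offer low: Accept gives 13, Reject gives 6. Proposed Accept is best. ✓

No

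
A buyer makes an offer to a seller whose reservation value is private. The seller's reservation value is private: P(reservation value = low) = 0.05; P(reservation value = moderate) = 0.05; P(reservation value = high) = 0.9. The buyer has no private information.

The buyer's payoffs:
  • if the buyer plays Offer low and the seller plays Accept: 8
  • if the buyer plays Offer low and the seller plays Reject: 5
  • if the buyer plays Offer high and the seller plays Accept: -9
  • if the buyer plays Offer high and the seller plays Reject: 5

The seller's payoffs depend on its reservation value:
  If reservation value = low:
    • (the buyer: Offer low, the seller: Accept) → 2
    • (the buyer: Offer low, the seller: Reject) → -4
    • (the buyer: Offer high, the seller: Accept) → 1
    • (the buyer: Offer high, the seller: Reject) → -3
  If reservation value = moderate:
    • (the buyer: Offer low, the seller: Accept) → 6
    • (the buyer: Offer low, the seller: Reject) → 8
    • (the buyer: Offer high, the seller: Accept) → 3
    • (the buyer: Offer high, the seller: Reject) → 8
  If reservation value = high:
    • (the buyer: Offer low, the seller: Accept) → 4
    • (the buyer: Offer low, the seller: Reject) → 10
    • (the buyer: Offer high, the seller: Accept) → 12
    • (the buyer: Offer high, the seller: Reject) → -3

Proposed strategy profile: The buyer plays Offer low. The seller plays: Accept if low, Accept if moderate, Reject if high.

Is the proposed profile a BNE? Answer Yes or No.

No

The buyer plays Offer low: E[Offer low] = 0.05·(8) + 0.05·(8) + 0.9·(5) = 5.3; E[Offer high] = 3.6. Best-responding. ✓
The seller (reservation value low), facing Offer low: Accept gives 2, Reject gives -4. Proposed Accept is best. ✓
The seller (reservation value moderate), facing Offer low: Accept gives 6, Reject gives 8. Proposed Accept is not best — profitable deviation exists. ✗
The seller (reservation value high), facing Offer low: Accept gives 4, Reject gives 10. Proposed Reject is best. ✓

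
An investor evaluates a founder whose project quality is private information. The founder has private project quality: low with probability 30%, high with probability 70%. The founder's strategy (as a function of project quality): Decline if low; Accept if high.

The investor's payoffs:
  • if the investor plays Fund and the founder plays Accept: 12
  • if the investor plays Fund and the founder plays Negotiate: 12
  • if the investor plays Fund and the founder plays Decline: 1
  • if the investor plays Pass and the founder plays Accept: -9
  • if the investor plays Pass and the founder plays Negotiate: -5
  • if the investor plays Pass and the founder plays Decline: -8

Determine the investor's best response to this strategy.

Compute the investor's expected payoff for each action, taking the expectation over the founder's type.
E[Fund] = 0.3·(1) + 0.7·(12) = 8.7
E[Pass] = 0.3·(-8) + 0.7·(-9) = -8.7
Best response: Fund (8.7 is the largest).

Fund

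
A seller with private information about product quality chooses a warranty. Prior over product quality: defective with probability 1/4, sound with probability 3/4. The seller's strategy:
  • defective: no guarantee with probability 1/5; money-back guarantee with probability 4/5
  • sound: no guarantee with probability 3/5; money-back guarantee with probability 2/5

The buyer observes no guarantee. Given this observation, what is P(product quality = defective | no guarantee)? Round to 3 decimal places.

0.100

Apply Bayes' rule using the sender's strategy as the likelihood.
P(no guarantee) = (1/4)·(1/5) + (3/4)·(3/5) = 1/2
P(defective | no guarantee) = ((1/4)·(1/5)) / (1/2) = (1/20) / (1/2) = 1/10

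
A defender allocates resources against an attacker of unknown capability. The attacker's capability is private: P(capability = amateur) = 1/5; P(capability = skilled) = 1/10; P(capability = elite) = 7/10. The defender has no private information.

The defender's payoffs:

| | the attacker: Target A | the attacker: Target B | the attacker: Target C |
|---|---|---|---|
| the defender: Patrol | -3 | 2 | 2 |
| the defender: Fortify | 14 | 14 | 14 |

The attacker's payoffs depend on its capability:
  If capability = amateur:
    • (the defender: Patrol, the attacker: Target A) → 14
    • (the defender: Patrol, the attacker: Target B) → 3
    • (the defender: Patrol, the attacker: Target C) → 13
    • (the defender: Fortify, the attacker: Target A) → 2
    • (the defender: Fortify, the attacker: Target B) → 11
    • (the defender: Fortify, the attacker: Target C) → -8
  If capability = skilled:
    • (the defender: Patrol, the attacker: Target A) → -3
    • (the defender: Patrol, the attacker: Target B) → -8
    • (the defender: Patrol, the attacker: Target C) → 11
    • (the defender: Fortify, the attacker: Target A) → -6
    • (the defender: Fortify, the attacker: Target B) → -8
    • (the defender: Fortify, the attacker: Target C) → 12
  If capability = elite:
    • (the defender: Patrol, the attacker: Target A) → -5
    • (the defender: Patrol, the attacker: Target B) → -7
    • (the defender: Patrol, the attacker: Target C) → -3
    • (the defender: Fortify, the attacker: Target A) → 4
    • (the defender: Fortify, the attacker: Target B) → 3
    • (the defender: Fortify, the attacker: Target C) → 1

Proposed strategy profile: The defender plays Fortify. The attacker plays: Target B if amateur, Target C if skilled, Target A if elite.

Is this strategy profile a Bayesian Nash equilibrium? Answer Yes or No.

Yes

The defender plays Fortify: E[Fortify] = 1/5·(14) + 1/10·(14) + 7/10·(14) = 14; E[Patrol] = -3/2. Best-responding. ✓
The attacker (capability amateur), facing Fortify: Target A gives 2, Target B gives 11, Target C gives -8. Proposed Target B is best. ✓
The attacker (capability skilled), facing Fortify: Target A gives -6, Target B gives -8, Target C gives 12. Proposed Target C is best. ✓
The attacker (capability elite), facing Fortify: Target A gives 4, Target B gives 3, Target C gives 1. Proposed Target A is best. ✓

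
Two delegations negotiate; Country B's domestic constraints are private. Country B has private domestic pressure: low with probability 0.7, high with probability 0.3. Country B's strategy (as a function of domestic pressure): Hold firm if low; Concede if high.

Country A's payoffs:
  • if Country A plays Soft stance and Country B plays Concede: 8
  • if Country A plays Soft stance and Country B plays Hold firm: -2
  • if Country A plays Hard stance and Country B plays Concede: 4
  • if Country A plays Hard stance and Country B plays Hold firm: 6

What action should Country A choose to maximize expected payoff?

Hard stance

Compute Country A's expected payoff for each action, taking the expectation over Country B's type.
E[Soft stance] = 0.7·(-2) + 0.3·(8) = 1
E[Hard stance] = 0.7·(6) + 0.3·(4) = 5.4
Best response: Hard stance (5.4 is the largest).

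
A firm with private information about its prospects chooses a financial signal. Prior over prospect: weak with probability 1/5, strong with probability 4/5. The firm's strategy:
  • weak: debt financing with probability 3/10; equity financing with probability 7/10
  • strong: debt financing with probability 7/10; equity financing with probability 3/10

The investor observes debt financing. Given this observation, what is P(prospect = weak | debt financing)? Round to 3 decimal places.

0.097

P(debt financing) = (1/5)·(3/10) + (4/5)·(7/10) = 31/50
P(weak | debt financing) = ((1/5)·(3/10)) / (31/50) = (3/50) / (31/50) = 3/31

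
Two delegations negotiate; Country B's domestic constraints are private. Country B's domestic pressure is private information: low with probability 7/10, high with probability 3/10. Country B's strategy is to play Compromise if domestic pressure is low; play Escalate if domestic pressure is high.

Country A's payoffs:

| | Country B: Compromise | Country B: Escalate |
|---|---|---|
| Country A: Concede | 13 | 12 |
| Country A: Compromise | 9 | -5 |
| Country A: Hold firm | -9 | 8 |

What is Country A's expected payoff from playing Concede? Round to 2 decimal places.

E[Concede] = 7/10·13 + 3/10·12 = 91/10 + 18/5 = 127/10

12.70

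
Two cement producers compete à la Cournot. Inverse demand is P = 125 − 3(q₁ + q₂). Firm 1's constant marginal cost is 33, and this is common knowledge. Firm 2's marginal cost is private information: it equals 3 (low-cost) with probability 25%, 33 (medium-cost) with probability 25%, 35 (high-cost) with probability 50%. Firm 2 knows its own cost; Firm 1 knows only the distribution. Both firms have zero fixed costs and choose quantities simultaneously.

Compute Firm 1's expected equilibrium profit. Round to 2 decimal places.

270.75

Type-c best response for Firm 2: q₂(c) = (125 − c)/6 − q₁/2.
Firm 1 maximizes expected profit; its first-order condition is 125 − 6q₁ − 3E[q₂] − 33 = 0.
Substituting E[q₂] and solving: E[c₂] = 26.5, so q₁ = (125 − 2·33 + 26.5)/9 = 9.5.
E[P] = 125 − 3·(q₁ + E[q₂]) = 61.5; Firm 1's expected profit = (E[P] − 33)·q₁ = (61.5 − 33)·9.5 = 270.75.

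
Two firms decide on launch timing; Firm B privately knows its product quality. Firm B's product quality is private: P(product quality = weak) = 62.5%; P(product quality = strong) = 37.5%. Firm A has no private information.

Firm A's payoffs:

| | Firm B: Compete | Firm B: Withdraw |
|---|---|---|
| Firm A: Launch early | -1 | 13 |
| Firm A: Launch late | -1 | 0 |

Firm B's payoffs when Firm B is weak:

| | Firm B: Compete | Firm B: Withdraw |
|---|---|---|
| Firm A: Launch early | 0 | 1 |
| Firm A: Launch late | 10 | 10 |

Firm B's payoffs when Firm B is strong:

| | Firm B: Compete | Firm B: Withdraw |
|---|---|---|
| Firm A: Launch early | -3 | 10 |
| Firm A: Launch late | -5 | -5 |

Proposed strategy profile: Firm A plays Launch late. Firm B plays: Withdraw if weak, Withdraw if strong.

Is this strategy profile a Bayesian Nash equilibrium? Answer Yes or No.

No

Firm A plays Launch late: E[Launch late] = 0.625·(0) + 0.375·(0) = 0; E[Launch early] = 13. Not best-responding. ✗
Firm B (product quality weak), facing Launch late: Compete gives 10, Withdraw gives 10. Proposed Withdraw is best. ✓
Firm B (product quality strong), facing Launch late: Compete gives -5, Withdraw gives -5. Proposed Withdraw is best. ✓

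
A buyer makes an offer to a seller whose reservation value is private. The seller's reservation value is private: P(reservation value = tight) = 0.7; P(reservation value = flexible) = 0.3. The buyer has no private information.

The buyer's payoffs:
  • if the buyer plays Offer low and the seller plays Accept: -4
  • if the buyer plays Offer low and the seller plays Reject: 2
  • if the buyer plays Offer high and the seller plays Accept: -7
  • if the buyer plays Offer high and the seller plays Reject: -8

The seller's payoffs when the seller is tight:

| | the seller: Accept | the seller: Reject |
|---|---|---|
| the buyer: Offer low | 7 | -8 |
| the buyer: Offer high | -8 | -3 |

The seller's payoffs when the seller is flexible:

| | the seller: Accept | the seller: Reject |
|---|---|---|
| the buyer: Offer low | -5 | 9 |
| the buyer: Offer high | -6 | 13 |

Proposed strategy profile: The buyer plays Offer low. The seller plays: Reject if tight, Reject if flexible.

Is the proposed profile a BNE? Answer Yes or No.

No

A profile is a BNE iff every type of every player is best-responding given beliefs about the other side.
The buyer plays Offer low: E[Offer low] = 0.7·(2) + 0.3·(2) = 2; E[Offer high] = -8. Best-responding. ✓
The seller (reservation value tight), facing Offer low: Accept gives 7, Reject gives -8. Proposed Reject is not best — profitable deviation exists. ✗
The seller (reservation value flexible), facing Offer low: Accept gives -5, Reject gives 9. Proposed Reject is best. ✓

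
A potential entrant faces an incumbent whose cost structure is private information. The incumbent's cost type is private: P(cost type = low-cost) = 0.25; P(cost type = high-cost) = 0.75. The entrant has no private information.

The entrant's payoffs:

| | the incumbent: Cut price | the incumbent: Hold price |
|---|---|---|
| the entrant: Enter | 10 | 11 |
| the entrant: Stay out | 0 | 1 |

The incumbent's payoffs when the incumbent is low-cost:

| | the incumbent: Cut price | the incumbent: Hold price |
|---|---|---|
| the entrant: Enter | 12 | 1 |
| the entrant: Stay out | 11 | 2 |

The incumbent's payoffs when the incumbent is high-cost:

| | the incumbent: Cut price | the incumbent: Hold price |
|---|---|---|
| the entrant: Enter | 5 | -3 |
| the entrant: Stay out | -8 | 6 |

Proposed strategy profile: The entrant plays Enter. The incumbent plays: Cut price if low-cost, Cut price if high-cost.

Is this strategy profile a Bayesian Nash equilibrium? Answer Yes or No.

Yes

The entrant plays Enter: E[Enter] = 0.25·(10) + 0.75·(10) = 10; E[Stay out] = 0. Best-responding. ✓
The incumbent (cost type low-cost), facing Enter: Cut price gives 12, Hold price gives 1. Proposed Cut price is best. ✓
The incumbent (cost type high-cost), facing Enter: Cut price gives 5, Hold price gives -3. Proposed Cut price is best. ✓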